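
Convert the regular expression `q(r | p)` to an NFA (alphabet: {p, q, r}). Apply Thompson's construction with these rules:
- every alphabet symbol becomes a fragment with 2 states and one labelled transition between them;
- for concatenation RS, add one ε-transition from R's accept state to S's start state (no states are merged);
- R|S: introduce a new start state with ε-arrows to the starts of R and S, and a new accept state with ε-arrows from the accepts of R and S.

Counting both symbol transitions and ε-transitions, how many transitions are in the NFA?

Per subexpression:
Each of the 3 symbol leaves contributes 1 transition (1 symbol, 0 ε).
  r | p = 6 transitions (2 symbol, 4 ε)
  q(r | p) = 8 transitions (3 symbol, 5 ε)

8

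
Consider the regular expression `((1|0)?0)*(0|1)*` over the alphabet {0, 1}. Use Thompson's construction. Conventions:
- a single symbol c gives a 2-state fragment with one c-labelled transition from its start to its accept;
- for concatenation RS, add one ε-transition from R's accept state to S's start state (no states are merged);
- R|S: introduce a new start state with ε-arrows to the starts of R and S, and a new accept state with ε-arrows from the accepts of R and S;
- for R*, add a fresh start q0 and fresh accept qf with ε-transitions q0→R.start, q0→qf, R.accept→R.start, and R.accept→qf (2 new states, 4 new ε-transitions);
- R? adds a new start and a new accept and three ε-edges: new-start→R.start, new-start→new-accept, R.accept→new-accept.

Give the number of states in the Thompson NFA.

Per subexpression:
Each of the 5 symbol leaves contributes a 2-state fragment.
  1|0 = 6 states
  (1|0)? = 8 states
  (1|0)?0 = 10 states
  ((1|0)?0)* = 12 states
  0|1 = 6 states
  (0|1)* = 8 states
  ((1|0)?0)*(0|1)* = 20 states

20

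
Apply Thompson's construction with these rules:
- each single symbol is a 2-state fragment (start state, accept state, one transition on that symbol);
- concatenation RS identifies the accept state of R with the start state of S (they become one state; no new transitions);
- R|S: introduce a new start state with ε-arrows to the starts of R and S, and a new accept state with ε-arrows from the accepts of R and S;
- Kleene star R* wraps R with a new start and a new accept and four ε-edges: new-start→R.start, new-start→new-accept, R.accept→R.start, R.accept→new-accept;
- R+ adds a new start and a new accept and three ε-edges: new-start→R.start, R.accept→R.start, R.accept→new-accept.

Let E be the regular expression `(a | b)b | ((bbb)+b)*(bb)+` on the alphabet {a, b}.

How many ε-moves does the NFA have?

By structural recursion:
Each of the 9 symbol leaves contributes 0 ε-transitions.
  a | b = 4 ε-transitions
  (a | b)b = 4 ε-transitions
  bbb = 0 ε-transitions
  (bbb)+ = 3 ε-transitions
  (bbb)+b = 3 ε-transitions
  ((bbb)+b)* = 7 ε-transitions
  bb = 0 ε-transitions
  (bb)+ = 3 ε-transitions
  ((bbb)+b)*(bb)+ = 10 ε-transitions
  (a | b)b | ((bbb)+b)*(bb)+ = 18 ε-transitions

18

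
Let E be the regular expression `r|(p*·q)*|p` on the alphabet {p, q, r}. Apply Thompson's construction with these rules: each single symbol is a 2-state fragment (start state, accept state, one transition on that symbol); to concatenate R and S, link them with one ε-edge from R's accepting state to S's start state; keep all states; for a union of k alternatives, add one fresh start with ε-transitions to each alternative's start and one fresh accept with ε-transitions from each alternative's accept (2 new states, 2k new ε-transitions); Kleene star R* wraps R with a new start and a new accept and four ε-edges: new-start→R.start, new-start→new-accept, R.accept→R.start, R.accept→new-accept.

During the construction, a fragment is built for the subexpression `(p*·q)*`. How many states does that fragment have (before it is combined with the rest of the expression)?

Fragment for `(p*·q)*`:
Each of the 2 symbol leaves contributes a 2-state fragment.
  p* → 4 states
  p*·q → 6 states
  (p*·q)* → 8 states

8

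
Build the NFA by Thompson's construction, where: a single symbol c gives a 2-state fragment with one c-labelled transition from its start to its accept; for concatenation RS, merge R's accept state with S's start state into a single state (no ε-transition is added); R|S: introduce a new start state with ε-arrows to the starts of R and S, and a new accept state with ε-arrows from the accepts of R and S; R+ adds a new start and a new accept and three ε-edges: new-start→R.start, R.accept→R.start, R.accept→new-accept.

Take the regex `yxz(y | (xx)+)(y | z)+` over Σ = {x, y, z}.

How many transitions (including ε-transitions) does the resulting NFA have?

22

Building bottom-up:
Each of the 8 symbol leaves contributes 1 transition (1 symbol, 0 ε).
  xx = 2 transitions (2 symbol, 0 ε)
  (xx)+ = 5 transitions (2 symbol, 3 ε)
  y | (xx)+ = 10 transitions (3 symbol, 7 ε)
  y | z = 6 transitions (2 symbol, 4 ε)
  (y | z)+ = 9 transitions (2 symbol, 7 ε)
  yxz(y | (xx)+)(y | z)+ = 22 transitions (8 symbol, 14 ε)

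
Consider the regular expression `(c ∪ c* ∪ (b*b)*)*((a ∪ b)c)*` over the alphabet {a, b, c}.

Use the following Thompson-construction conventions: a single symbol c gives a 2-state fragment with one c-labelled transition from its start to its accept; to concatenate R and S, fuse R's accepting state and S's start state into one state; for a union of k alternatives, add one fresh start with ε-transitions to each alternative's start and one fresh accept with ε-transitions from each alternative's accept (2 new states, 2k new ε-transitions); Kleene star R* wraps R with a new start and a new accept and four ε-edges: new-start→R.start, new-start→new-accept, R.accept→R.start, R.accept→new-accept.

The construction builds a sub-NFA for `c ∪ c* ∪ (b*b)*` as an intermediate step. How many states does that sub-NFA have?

Fragment for `c ∪ c* ∪ (b*b)*`:
Each of the 4 symbol leaves contributes a 2-state fragment.
  c* = 4 states
  b* = 4 states
  b*b = 5 states
  (b*b)* = 7 states
  c ∪ c* ∪ (b*b)* = 15 states

15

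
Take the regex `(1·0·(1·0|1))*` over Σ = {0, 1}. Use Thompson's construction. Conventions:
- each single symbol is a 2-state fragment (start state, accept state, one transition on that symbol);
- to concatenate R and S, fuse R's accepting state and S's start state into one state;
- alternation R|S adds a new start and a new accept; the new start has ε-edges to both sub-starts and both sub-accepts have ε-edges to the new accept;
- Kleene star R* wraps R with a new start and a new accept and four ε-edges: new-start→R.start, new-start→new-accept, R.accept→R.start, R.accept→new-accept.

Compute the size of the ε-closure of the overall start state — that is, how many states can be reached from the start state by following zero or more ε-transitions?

Compute the ε-closure size of each fragment's start state recursively; a symbol fragment's start has no outgoing ε-edge, so its closure is just itself (size 1).
  1·0 → |ε-closure| equals the left operand's closure size = 1 (its accept is not ε-reachable, so the closure stops there)
  1·0|1 → new start ε-reaches every alternative's start; none of them accept ε, so the new accept is not reached: |ε-closure| = 1 + 1 + 1 = 3
  1·0·(1·0|1) → same as the first factor's closure: |ε-closure| = 1
  (1·0·(1·0|1))* → the star's fresh start ε-reaches both the body's start and the fresh accept: |ε-closure| = 2 + 1 = 3

3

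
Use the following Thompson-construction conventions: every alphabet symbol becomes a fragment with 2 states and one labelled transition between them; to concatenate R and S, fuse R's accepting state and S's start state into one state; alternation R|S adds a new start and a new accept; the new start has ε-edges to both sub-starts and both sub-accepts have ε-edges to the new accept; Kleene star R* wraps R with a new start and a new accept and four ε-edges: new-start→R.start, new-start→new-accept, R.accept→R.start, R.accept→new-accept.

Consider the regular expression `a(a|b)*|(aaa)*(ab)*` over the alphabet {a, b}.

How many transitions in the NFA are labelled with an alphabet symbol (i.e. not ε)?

By structural recursion:
Each of the 8 symbol leaves contributes exactly 1 symbol transition.
  a|b — 2 symbol transitions
  (a|b)* — 2 symbol transitions
  a(a|b)* — 3 symbol transitions
  aaa — 3 symbol transitions
  (aaa)* — 3 symbol transitions
  ab — 2 symbol transitions
  (ab)* — 2 symbol transitions
  (aaa)*(ab)* — 5 symbol transitions
  a(a|b)*|(aaa)*(ab)* — 8 symbol transitions

8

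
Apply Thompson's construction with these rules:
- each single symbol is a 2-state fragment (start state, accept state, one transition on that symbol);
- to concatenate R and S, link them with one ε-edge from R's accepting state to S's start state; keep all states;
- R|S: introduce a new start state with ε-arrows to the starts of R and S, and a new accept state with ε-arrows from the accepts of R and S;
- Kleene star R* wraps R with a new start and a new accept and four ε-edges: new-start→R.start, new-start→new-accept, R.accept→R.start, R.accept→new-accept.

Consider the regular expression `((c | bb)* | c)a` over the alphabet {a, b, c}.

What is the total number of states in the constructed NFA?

By structural recursion:
Each of the 5 symbol leaves contributes a 2-state fragment.
  bb : 4 states
  c | bb : 8 states
  (c | bb)* : 10 states
  (c | bb)* | c : 14 states
  ((c | bb)* | c)a : 16 states

16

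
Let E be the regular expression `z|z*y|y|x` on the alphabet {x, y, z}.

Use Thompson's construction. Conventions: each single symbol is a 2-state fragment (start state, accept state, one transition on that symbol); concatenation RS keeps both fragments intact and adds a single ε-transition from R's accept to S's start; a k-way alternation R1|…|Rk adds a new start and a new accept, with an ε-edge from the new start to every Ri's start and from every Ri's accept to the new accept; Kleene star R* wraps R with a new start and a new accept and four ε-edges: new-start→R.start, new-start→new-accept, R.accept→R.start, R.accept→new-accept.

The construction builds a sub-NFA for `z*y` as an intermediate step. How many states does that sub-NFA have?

Fragment for `z*y`:
Each of the 2 symbol leaves contributes a 2-state fragment.
  z* : 4 states
  z*y : 6 states

6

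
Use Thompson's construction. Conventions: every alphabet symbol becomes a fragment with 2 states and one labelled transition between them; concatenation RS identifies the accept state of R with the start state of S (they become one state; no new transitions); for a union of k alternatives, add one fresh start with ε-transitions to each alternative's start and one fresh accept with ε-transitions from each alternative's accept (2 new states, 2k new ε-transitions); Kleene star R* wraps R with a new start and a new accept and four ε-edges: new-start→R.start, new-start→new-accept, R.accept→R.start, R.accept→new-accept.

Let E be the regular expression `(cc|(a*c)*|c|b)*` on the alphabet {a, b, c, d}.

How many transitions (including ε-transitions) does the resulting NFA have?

26

Recursing over subexpressions:
Each of the 6 symbol leaves contributes 1 transition (1 symbol, 0 ε).
  cc → 2 transitions (2 symbol, 0 ε)
  a* → 5 transitions (1 symbol, 4 ε)
  a*c → 6 transitions (2 symbol, 4 ε)
  (a*c)* → 10 transitions (2 symbol, 8 ε)
  cc|(a*c)*|c|b → 22 transitions (6 symbol, 16 ε)
  (cc|(a*c)*|c|b)* → 26 transitions (6 symbol, 20 ε)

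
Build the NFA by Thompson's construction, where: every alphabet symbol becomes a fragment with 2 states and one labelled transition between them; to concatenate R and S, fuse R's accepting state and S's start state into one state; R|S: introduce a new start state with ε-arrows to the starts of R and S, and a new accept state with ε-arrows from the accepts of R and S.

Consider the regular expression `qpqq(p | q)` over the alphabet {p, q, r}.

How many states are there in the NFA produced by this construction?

Building bottom-up:
Each of the 6 symbol leaves contributes a 2-state fragment.
  p | q : 6 states
  qpqq(p | q) : 10 states

10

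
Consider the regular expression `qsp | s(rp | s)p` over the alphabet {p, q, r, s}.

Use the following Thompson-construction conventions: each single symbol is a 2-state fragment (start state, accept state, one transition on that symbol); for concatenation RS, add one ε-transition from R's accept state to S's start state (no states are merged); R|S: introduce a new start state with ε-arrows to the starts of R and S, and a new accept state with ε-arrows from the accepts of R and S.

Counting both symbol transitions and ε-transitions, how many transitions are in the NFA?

21

Building bottom-up:
Each of the 8 symbol leaves contributes 1 transition (1 symbol, 0 ε).
  qsp : 5 transitions (3 symbol, 2 ε)
  rp : 3 transitions (2 symbol, 1 ε)
  rp | s : 8 transitions (3 symbol, 5 ε)
  s(rp | s)p : 12 transitions (5 symbol, 7 ε)
  qsp | s(rp | s)p : 21 transitions (8 symbol, 13 ε)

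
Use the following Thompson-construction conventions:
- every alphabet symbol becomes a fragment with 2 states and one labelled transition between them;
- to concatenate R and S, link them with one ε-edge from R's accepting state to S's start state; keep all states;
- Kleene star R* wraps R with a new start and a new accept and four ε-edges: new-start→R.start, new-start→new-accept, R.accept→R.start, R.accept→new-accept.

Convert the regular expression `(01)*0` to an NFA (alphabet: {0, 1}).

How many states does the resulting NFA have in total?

8

By structural recursion:
Each of the 3 symbol leaves contributes a 2-state fragment.
  01 — 4 states
  (01)* — 6 states
  (01)*0 — 8 states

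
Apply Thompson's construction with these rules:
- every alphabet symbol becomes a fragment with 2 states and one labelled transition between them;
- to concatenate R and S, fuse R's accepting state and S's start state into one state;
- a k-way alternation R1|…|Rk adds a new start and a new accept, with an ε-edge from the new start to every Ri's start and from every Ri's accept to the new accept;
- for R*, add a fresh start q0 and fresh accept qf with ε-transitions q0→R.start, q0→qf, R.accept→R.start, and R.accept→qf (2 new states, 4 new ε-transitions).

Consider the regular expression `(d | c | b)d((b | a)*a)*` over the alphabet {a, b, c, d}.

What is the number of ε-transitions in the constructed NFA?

18

Per subexpression:
Each of the 7 symbol leaves contributes 0 ε-transitions.
  d | c | b — 6 ε-transitions
  b | a — 4 ε-transitions
  (b | a)* — 8 ε-transitions
  (b | a)*a — 8 ε-transitions
  ((b | a)*a)* — 12 ε-transitions
  (d | c | b)d((b | a)*a)* — 18 ε-transitions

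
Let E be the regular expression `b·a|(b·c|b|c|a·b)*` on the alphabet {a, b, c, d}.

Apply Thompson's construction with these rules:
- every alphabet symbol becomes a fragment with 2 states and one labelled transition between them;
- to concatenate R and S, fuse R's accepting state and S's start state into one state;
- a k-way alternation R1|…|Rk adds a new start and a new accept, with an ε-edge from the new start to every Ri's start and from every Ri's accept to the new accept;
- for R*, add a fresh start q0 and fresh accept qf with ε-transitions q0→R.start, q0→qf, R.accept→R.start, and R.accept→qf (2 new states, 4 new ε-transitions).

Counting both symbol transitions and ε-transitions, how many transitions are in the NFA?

24

Bottom-up over the parse tree:
Each of the 8 symbol leaves contributes 1 transition (1 symbol, 0 ε).
  b·a : 2 transitions (2 symbol, 0 ε)
  b·c : 2 transitions (2 symbol, 0 ε)
  a·b : 2 transitions (2 symbol, 0 ε)
  b·c|b|c|a·b : 14 transitions (6 symbol, 8 ε)
  (b·c|b|c|a·b)* : 18 transitions (6 symbol, 12 ε)
  b·a|(b·c|b|c|a·b)* : 24 transitions (8 symbol, 16 ε)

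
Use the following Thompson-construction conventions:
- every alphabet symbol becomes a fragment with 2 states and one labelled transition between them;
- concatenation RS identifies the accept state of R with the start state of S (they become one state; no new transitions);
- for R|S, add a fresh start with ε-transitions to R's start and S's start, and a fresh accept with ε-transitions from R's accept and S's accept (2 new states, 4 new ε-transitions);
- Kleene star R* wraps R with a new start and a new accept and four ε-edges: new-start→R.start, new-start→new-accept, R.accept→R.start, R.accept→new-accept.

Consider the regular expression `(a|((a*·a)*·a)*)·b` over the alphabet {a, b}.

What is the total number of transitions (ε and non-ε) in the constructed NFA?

21

Recursing over subexpressions:
Each of the 5 symbol leaves contributes 1 transition (1 symbol, 0 ε).
  a* — 5 transitions (1 symbol, 4 ε)
  a*·a — 6 transitions (2 symbol, 4 ε)
  (a*·a)* — 10 transitions (2 symbol, 8 ε)
  (a*·a)*·a — 11 transitions (3 symbol, 8 ε)
  ((a*·a)*·a)* — 15 transitions (3 symbol, 12 ε)
  a|((a*·a)*·a)* — 20 transitions (4 symbol, 16 ε)
  (a|((a*·a)*·a)*)·b — 21 transitions (5 symbol, 16 ε)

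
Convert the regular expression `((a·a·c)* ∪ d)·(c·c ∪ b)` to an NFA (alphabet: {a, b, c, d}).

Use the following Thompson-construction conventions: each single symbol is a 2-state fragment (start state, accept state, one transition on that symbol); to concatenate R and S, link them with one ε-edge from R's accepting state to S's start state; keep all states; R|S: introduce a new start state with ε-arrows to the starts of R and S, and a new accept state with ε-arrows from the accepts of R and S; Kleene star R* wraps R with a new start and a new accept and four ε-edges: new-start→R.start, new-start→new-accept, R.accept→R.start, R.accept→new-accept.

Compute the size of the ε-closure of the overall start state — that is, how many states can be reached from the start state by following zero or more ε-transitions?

Let C(F) = |ε-closure(F.start)| within fragment F, and note whether F accepts ε. Symbol fragments have C = 1 and do not accept ε. Then:
  a·a·c — same as the first factor's closure: C = 1
  (a·a·c)* — new start has ε-edges to the inner start and to the new accept, so C = 2 + 1 = 3
  (a·a·c)* ∪ d — C = 1 (new start) + (3 + 1) + 1 (new accept, since some branch ε-reaches its own accept) = 6
  c·c — same as the first factor's closure: C = 1
  c·c ∪ b — C = 1 + 1 + 1 = 3 (the new accept is not ε-reachable since no branch accepts ε)
  ((a·a·c)* ∪ d)·(c·c ∪ b) — C = 6 + 3 = 9 (closure spills across the concat boundary because the left factor accepts ε)

9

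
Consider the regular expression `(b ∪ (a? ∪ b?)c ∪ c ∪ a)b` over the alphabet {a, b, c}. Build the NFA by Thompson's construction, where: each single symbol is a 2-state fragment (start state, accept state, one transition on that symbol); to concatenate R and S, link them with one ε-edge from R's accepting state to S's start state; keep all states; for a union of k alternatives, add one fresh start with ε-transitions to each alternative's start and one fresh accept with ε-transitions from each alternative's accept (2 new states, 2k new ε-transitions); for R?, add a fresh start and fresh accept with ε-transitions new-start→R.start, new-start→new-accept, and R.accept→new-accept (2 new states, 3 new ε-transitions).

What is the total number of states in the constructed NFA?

22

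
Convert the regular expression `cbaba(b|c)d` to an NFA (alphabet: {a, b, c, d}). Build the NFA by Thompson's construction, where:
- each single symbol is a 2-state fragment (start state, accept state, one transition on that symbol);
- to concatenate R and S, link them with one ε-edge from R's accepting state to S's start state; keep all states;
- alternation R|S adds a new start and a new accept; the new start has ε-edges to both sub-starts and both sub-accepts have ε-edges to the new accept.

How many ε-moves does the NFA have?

By structural recursion:
Each of the 8 symbol leaves contributes 0 ε-transitions.
  b|c : 4 ε-transitions
  cbaba(b|c)d : 10 ε-transitions

10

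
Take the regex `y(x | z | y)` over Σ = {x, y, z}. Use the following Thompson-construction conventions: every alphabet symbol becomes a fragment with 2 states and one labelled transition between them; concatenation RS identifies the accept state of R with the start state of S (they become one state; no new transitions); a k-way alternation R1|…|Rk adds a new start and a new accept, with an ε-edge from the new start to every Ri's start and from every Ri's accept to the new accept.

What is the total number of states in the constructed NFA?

Bottom-up over the parse tree:
Each of the 4 symbol leaves contributes a 2-state fragment.
  x | z | y = 8 states
  y(x | z | y) = 9 states

9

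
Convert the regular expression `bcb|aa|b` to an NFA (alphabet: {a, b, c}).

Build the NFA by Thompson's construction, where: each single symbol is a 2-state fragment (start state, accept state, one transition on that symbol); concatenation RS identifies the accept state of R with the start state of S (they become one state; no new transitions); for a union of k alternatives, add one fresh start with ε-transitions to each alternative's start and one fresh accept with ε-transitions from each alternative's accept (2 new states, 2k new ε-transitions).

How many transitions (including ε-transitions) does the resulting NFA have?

12

Per subexpression:
Each of the 6 symbol leaves contributes 1 transition (1 symbol, 0 ε).
  bcb = 3 transitions (3 symbol, 0 ε)
  aa = 2 transitions (2 symbol, 0 ε)
  bcb|aa|b = 12 transitions (6 symbol, 6 ε)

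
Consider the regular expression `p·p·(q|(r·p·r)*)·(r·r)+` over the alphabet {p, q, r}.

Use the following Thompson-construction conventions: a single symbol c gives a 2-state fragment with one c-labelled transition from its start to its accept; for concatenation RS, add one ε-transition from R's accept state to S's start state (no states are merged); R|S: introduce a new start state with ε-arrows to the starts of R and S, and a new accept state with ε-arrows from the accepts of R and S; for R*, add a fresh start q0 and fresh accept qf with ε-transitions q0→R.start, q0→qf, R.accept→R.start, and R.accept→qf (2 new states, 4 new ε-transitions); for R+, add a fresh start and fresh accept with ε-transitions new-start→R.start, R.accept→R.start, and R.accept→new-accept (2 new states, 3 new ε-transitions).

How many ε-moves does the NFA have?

17

By structural recursion:
Each of the 8 symbol leaves contributes 0 ε-transitions.
  r·p·r — 2 ε-transitions
  (r·p·r)* — 6 ε-transitions
  q|(r·p·r)* — 10 ε-transitions
  r·r — 1 ε-transition
  (r·r)+ — 4 ε-transitions
  p·p·(q|(r·p·r)*)·(r·r)+ — 17 ε-transitions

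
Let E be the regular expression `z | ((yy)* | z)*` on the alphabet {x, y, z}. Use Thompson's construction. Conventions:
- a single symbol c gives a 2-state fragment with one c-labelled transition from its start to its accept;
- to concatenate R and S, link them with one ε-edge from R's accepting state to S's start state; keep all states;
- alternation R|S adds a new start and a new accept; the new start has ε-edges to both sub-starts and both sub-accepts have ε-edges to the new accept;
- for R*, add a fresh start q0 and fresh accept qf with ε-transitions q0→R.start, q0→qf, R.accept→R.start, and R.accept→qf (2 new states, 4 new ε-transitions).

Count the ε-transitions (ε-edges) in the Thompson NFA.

Building bottom-up:
Each of the 4 symbol leaves contributes 0 ε-transitions.
  yy → 1 ε-transition
  (yy)* → 5 ε-transitions
  (yy)* | z → 9 ε-transitions
  ((yy)* | z)* → 13 ε-transitions
  z | ((yy)* | z)* → 17 ε-transitions

17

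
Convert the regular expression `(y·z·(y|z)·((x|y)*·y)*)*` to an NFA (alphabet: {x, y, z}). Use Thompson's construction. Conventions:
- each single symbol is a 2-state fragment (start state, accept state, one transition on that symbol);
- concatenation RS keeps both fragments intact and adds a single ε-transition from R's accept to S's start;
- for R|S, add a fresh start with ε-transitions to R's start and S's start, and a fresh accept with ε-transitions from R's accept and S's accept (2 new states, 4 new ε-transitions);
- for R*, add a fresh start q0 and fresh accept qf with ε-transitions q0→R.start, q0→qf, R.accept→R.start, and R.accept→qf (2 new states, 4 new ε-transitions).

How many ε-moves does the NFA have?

24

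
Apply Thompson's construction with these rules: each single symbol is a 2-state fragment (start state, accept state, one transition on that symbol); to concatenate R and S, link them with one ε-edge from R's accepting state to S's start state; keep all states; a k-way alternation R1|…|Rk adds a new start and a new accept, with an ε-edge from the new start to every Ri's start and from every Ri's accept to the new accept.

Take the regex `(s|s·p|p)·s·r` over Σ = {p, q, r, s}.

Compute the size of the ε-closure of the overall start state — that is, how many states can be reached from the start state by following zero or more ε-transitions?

4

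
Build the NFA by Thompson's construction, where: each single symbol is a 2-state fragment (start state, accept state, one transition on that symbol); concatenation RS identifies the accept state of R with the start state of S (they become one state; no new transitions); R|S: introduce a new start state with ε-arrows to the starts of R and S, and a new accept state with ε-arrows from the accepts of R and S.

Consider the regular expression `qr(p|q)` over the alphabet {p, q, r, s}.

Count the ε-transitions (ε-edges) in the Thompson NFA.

Per subexpression:
Each of the 4 symbol leaves contributes 0 ε-transitions.
  p|q — 4 ε-transitions
  qr(p|q) — 4 ε-transitions

4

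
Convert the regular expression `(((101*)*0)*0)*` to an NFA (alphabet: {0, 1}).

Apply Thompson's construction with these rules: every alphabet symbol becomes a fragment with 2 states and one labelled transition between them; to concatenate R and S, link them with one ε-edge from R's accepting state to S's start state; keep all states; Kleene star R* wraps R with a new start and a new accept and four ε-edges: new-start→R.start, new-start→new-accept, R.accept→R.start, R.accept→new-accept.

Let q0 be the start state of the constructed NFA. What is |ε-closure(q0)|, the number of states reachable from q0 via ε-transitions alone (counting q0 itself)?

9

Compute the ε-closure size of each fragment's start state recursively; a symbol fragment's start has no outgoing ε-edge, so its closure is just itself (size 1).
  1* — new start has ε-edges to the inner start and to the new accept, so |closure| = 2 + 1 = 3
  101* — same as the first factor's closure: |closure| = 1
  (101*)* — the star's fresh start ε-reaches both the body's start and the fresh accept: |closure| = 2 + 1 = 3
  (101*)*0 — |closure| = 3 + 1 = 4 (closure spills across the concat boundary because the left factor accepts ε)
  ((101*)*0)* — |closure| = 1 (new start) + 4 (body) + 1 (new accept) = 6
  ((101*)*0)*0 — |closure| = 6 + 1 = 7 (closure spills across the concat boundary because the left factor accepts ε)
  (((101*)*0)*0)* — new start has ε-edges to the inner start and to the new accept, so |closure| = 2 + 7 = 9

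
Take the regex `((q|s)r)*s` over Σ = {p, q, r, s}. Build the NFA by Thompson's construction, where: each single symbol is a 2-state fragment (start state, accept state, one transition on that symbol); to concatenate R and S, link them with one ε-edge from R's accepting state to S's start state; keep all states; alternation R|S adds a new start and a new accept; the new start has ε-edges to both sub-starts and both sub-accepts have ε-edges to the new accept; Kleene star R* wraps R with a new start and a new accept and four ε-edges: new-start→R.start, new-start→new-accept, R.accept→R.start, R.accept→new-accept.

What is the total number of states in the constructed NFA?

Per subexpression:
Each of the 4 symbol leaves contributes a 2-state fragment.
  q|s = 6 states
  (q|s)r = 8 states
  ((q|s)r)* = 10 states
  ((q|s)r)*s = 12 states

12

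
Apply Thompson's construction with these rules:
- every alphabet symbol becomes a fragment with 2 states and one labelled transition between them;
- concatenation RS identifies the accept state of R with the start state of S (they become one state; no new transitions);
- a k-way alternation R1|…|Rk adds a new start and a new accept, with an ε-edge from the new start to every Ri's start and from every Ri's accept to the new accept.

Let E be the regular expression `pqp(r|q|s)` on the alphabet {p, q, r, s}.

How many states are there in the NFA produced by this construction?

11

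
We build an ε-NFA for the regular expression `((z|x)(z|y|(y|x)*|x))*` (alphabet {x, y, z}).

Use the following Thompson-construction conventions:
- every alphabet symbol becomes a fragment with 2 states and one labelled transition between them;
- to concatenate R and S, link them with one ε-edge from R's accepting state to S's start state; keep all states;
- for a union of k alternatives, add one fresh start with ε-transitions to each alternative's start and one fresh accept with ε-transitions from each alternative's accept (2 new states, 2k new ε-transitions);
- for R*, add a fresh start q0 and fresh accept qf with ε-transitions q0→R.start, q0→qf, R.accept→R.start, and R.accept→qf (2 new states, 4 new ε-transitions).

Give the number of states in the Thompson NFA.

Recursing over subexpressions:
Each of the 7 symbol leaves contributes a 2-state fragment.
  z|x — 6 states
  y|x — 6 states
  (y|x)* — 8 states
  z|y|(y|x)*|x — 16 states
  (z|x)(z|y|(y|x)*|x) — 22 states
  ((z|x)(z|y|(y|x)*|x))* — 24 states

24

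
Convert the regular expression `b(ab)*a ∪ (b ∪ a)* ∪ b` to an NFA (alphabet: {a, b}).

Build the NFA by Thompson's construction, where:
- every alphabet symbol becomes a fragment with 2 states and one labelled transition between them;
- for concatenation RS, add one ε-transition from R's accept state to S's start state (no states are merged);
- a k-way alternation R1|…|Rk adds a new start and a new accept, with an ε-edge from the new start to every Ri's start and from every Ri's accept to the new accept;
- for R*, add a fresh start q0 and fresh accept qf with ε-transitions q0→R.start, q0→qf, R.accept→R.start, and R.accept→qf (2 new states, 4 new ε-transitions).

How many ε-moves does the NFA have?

21

Bottom-up over the parse tree:
Each of the 7 symbol leaves contributes 0 ε-transitions.
  ab → 1 ε-transition
  (ab)* → 5 ε-transitions
  b(ab)*a → 7 ε-transitions
  b ∪ a → 4 ε-transitions
  (b ∪ a)* → 8 ε-transitions
  b(ab)*a ∪ (b ∪ a)* ∪ b → 21 ε-transitions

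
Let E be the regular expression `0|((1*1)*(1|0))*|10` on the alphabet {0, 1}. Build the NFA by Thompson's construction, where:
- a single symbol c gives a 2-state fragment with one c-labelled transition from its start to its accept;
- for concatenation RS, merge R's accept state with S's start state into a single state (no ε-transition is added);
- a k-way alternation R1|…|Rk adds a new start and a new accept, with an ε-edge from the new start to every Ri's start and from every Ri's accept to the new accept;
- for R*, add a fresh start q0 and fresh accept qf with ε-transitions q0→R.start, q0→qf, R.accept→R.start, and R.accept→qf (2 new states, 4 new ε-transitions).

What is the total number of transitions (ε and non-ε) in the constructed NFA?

Building bottom-up:
Each of the 7 symbol leaves contributes 1 transition (1 symbol, 0 ε).
  1* → 5 transitions (1 symbol, 4 ε)
  1*1 → 6 transitions (2 symbol, 4 ε)
  (1*1)* → 10 transitions (2 symbol, 8 ε)
  1|0 → 6 transitions (2 symbol, 4 ε)
  (1*1)*(1|0) → 16 transitions (4 symbol, 12 ε)
  ((1*1)*(1|0))* → 20 transitions (4 symbol, 16 ε)
  10 → 2 transitions (2 symbol, 0 ε)
  0|((1*1)*(1|0))*|10 → 29 transitions (7 symbol, 22 ε)

29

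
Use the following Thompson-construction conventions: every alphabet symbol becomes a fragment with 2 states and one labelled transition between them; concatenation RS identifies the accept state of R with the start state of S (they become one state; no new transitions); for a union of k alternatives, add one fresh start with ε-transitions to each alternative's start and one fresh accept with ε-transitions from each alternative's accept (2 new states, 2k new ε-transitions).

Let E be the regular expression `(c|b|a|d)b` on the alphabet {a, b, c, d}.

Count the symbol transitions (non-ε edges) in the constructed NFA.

Building bottom-up:
Each of the 5 symbol leaves contributes exactly 1 symbol transition.
  c|b|a|d = 4 symbol transitions
  (c|b|a|d)b = 5 symbol transitions

5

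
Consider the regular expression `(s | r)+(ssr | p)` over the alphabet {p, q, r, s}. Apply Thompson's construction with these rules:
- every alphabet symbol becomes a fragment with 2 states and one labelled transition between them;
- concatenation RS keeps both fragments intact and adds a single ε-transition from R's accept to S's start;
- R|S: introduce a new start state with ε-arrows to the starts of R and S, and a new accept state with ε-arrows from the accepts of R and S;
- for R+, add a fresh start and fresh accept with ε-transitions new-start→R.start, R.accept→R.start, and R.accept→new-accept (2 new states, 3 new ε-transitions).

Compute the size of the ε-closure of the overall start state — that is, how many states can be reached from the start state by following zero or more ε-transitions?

4

Work bottom-up. For each fragment F, track |ε-closure(F.start)| and whether F's accept lies in that closure (i.e. whether F accepts ε). A single-symbol fragment has closure size 1 and does not accept ε.
  s | r : new start ε-reaches every alternative's start; none of them accept ε, so the new accept is not reached: |closure| = 1 + 1 + 1 = 3
  (s | r)+ : |closure| = 1 + 3 = 4 (the body doesn't accept ε, so the new accept is not reached)
  ssr : |closure| equals the left operand's closure size = 1 (its accept is not ε-reachable, so the closure stops there)
  ssr | p : |closure| = 1 + 1 + 1 = 3 (the new accept is not ε-reachable since no branch accepts ε)
  (s | r)+(ssr | p) : same as the first factor's closure: |closure| = 4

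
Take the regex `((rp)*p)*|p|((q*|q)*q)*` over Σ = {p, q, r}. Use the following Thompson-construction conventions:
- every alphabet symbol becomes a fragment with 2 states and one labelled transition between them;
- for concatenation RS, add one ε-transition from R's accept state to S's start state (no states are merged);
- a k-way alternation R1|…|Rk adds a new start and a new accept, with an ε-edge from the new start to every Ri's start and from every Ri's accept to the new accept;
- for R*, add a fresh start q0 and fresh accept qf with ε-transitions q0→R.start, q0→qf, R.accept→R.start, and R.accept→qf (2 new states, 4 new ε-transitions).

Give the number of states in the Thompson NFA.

Bottom-up over the parse tree:
Each of the 7 symbol leaves contributes a 2-state fragment.
  rp = 4 states
  (rp)* = 6 states
  (rp)*p = 8 states
  ((rp)*p)* = 10 states
  q* = 4 states
  q*|q = 8 states
  (q*|q)* = 10 states
  (q*|q)*q = 12 states
  ((q*|q)*q)* = 14 states
  ((rp)*p)*|p|((q*|q)*q)* = 28 states

28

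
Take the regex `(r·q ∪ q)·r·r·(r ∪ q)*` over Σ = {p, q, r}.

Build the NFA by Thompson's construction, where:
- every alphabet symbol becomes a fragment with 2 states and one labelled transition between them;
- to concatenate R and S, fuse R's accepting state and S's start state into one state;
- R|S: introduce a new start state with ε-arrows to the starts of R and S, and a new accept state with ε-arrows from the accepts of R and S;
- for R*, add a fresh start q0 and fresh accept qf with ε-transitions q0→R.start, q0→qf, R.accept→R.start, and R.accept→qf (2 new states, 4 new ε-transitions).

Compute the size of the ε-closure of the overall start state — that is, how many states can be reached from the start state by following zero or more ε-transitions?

Let C(F) = |ε-closure(F.start)| within fragment F, and note whether F accepts ε. Symbol fragments have C = 1 and do not accept ε. Then:
  r·q — C equals the left operand's closure size = 1 (its accept is not ε-reachable, so the closure stops there)
  r·q ∪ q — C = 1 + 1 + 1 = 3 (the new accept is not ε-reachable since no branch accepts ε)
  r ∪ q — new start ε-reaches every alternative's start; none of them accept ε, so the new accept is not reached: C = 1 + 1 + 1 = 3
  (r ∪ q)* — C = 1 (new start) + 3 (body) + 1 (new accept) = 5
  (r·q ∪ q)·r·r·(r ∪ q)* — same as the first factor's closure: C = 3

3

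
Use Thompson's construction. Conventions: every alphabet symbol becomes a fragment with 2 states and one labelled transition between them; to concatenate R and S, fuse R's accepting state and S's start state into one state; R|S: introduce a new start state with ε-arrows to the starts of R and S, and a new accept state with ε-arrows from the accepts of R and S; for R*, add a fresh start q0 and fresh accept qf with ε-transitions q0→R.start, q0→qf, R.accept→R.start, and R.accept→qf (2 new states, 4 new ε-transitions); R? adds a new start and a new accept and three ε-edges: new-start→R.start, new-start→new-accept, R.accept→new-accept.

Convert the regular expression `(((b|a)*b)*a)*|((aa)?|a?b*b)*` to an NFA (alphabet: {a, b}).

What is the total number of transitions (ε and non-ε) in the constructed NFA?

Per subexpression:
Each of the 9 symbol leaves contributes 1 transition (1 symbol, 0 ε).
  b|a — 6 transitions (2 symbol, 4 ε)
  (b|a)* — 10 transitions (2 symbol, 8 ε)
  (b|a)*b — 11 transitions (3 symbol, 8 ε)
  ((b|a)*b)* — 15 transitions (3 symbol, 12 ε)
  ((b|a)*b)*a — 16 transitions (4 symbol, 12 ε)
  (((b|a)*b)*a)* — 20 transitions (4 symbol, 16 ε)
  aa — 2 transitions (2 symbol, 0 ε)
  (aa)? — 5 transitions (2 symbol, 3 ε)
  a? — 4 transitions (1 symbol, 3 ε)
  b* — 5 transitions (1 symbol, 4 ε)
  a?b*b — 10 transitions (3 symbol, 7 ε)
  (aa)?|a?b*b — 19 transitions (5 symbol, 14 ε)
  ((aa)?|a?b*b)* — 23 transitions (5 symbol, 18 ε)
  (((b|a)*b)*a)*|((aa)?|a?b*b)* — 47 transitions (9 symbol, 38 ε)

47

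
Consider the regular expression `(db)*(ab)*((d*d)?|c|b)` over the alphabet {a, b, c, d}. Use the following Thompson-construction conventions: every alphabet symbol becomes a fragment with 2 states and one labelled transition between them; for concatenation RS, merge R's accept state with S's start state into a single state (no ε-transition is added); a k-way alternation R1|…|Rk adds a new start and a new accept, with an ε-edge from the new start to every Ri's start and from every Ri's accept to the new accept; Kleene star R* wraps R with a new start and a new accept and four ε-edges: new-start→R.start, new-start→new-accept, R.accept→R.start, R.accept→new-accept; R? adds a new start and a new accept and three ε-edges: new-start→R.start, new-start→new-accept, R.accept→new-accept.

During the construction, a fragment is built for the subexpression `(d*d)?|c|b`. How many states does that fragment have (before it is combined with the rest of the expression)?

13

Fragment for `(d*d)?|c|b`:
Each of the 4 symbol leaves contributes a 2-state fragment.
  d* → 4 states
  d*d → 5 states
  (d*d)? → 7 states
  (d*d)?|c|b → 13 states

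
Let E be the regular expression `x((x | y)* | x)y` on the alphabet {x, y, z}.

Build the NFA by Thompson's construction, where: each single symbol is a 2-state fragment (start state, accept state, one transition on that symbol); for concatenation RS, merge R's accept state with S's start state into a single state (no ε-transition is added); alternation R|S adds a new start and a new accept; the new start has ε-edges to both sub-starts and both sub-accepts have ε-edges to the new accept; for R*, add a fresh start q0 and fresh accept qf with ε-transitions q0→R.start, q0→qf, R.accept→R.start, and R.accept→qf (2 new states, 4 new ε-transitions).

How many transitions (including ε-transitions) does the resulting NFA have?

Recursing over subexpressions:
Each of the 5 symbol leaves contributes 1 transition (1 symbol, 0 ε).
  x | y → 6 transitions (2 symbol, 4 ε)
  (x | y)* → 10 transitions (2 symbol, 8 ε)
  (x | y)* | x → 15 transitions (3 symbol, 12 ε)
  x((x | y)* | x)y → 17 transitions (5 symbol, 12 ε)

17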